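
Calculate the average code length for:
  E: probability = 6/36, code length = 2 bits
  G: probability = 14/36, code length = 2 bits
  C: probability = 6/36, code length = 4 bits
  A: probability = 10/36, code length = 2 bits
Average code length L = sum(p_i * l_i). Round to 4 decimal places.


Weighted contributions p_i * l_i:
  E: (6/36) * 2 = 12/36
  G: (14/36) * 2 = 28/36
  C: (6/36) * 4 = 24/36
  A: (10/36) * 2 = 20/36
Sum = (12 + 28 + 24 + 20)/36 = 84/36

L = 84/36 = 2.3333 bits/symbol


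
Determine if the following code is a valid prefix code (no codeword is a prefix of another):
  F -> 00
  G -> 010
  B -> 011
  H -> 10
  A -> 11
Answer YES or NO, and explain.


Checking each pair (does one codeword prefix another?):
  F='00' vs G='010': no prefix
  F='00' vs B='011': no prefix
  F='00' vs H='10': no prefix
  F='00' vs A='11': no prefix
  G='010' vs F='00': no prefix
  G='010' vs B='011': no prefix
  G='010' vs H='10': no prefix
  G='010' vs A='11': no prefix
  B='011' vs F='00': no prefix
  B='011' vs G='010': no prefix
  B='011' vs H='10': no prefix
  B='011' vs A='11': no prefix
  H='10' vs F='00': no prefix
  H='10' vs G='010': no prefix
  H='10' vs B='011': no prefix
  H='10' vs A='11': no prefix
  A='11' vs F='00': no prefix
  A='11' vs G='010': no prefix
  A='11' vs B='011': no prefix
  A='11' vs H='10': no prefix
No violation found over all pairs.

YES -- this is a valid prefix code. No codeword is a prefix of any other codeword.


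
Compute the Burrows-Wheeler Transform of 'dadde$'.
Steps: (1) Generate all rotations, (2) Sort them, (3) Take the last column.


Rotations (sorted):
  0: $dadde -> last char: e
  1: adde$d -> last char: d
  2: dadde$ -> last char: $
  3: dde$da -> last char: a
  4: de$dad -> last char: d
  5: e$dadd -> last char: d


BWT = ed$add


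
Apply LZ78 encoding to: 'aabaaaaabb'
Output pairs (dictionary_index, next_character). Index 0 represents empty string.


LZ78 encoding steps:
Dictionary: {0: ''}
Step 1: w='' (idx 0), next='a' -> output (0, 'a'), add 'a' as idx 1
Step 2: w='a' (idx 1), next='b' -> output (1, 'b'), add 'ab' as idx 2
Step 3: w='a' (idx 1), next='a' -> output (1, 'a'), add 'aa' as idx 3
Step 4: w='aa' (idx 3), next='a' -> output (3, 'a'), add 'aaa' as idx 4
Step 5: w='' (idx 0), next='b' -> output (0, 'b'), add 'b' as idx 5
Step 6: w='b' (idx 5), end of input -> output (5, '')


Encoded: [(0, 'a'), (1, 'b'), (1, 'a'), (3, 'a'), (0, 'b'), (5, '')]


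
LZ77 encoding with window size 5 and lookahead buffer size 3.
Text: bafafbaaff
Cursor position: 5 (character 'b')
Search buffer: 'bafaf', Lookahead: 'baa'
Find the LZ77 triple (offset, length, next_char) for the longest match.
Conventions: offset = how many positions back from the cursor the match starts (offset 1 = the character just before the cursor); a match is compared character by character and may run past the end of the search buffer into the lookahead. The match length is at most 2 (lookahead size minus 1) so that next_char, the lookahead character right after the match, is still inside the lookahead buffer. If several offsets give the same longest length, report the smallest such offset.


Try each offset into the search buffer:
  offset=1 (pos 4, char 'f'): match length 0
  offset=2 (pos 3, char 'a'): match length 0
  offset=3 (pos 2, char 'f'): match length 0
  offset=4 (pos 1, char 'a'): match length 0
  offset=5 (pos 0, char 'b'): match length 2
Longest match has length 2 at offset 5.
next_char = character at position 5 + 2 = 7 -> 'a'

Best match: offset=5, length=2 (matching 'ba' starting at position 0)
LZ77 triple: (5, 2, 'a')


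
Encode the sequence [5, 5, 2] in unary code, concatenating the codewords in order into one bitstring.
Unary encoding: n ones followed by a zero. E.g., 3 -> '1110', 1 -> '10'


Encode each number as n ones followed by a terminating 0:
  5 -> 111110 (6 bits)
  5 -> 111110 (6 bits)
  2 -> 110 (3 bits)
Total length = 6 + 6 + 3 = 15 bits.

Unary([5, 5, 2]) = 111110111110110 (15 bits)


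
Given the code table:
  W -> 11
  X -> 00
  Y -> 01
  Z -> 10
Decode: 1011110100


Decoding:
10 -> Z
11 -> W
11 -> W
01 -> Y
00 -> X


Result: ZWWYX


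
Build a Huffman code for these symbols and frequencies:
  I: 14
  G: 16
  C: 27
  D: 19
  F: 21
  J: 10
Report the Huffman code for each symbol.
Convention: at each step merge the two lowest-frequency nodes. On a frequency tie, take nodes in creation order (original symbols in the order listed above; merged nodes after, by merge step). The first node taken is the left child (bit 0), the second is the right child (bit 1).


Huffman tree construction:
Step 1: Merge J(10) + I(14) = 24
Step 2: Merge G(16) + D(19) = 35
Step 3: Merge F(21) + (J+I)(24) = 45
Step 4: Merge C(27) + (G+D)(35) = 62
Step 5: Merge (F+(J+I))(45) + (C+(G+D))(62) = 107
Read each symbol's code off the tree from the root (left child = 0, right child = 1).

Codes:
  I: 011 (length 3)
  G: 110 (length 3)
  C: 10 (length 2)
  D: 111 (length 3)
  F: 00 (length 2)
  J: 010 (length 3)
Average code length: 273/107 = 2.5514 bits/symbol


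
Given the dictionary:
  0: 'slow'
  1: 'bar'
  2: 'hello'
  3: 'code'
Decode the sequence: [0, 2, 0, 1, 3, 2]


Look up each index in the dictionary:
  0 -> 'slow'
  2 -> 'hello'
  0 -> 'slow'
  1 -> 'bar'
  3 -> 'code'
  2 -> 'hello'

Decoded: "slow hello slow bar code hello"


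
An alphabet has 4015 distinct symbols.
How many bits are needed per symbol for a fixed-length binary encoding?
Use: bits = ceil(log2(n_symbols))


log2(4015) = 11.9712
Bracket: 2^11 = 2048 < 4015 <= 2^12 = 4096
So ceil(log2(4015)) = 12

bits = ceil(log2(4015)) = ceil(11.9712) = 12 bits


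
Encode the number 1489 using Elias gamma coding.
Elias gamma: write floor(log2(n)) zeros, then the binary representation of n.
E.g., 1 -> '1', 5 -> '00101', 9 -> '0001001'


num_bits = floor(log2(1489)) + 1 = 11
leading_zeros = num_bits - 1 = 10
binary(1489) = 10111010001

Elias gamma(1489) = '0000000000' + '10111010001' = 000000000010111010001 (21 bits)


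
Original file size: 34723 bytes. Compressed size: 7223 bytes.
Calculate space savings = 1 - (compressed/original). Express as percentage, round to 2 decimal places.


ratio = compressed/original = 7223/34723 = 0.208018
savings = 1 - ratio = 1 - 0.208018 = 0.791982
as a percentage: 0.791982 * 100 = 79.2%

Space savings = 1 - 7223/34723 = 79.2%


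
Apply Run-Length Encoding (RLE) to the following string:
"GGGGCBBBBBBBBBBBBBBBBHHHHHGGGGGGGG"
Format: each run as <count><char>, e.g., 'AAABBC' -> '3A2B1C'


Scanning runs left to right:
  i=0: run of 'G' x 4 -> '4G'
  i=4: run of 'C' x 1 -> '1C'
  i=5: run of 'B' x 16 -> '16B'
  i=21: run of 'H' x 5 -> '5H'
  i=26: run of 'G' x 8 -> '8G'

RLE = 4G1C16B5H8G


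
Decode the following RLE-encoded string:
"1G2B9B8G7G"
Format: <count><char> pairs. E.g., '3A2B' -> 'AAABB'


Expanding each <count><char> pair:
  1G -> 'G'
  2B -> 'BB'
  9B -> 'BBBBBBBBB'
  8G -> 'GGGGGGGG'
  7G -> 'GGGGGGG'

Decoded = GBBBBBBBBBBBGGGGGGGGGGGGGGG


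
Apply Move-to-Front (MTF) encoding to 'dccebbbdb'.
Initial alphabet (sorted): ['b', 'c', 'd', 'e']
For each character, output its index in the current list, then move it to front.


MTF encoding:
'd': index 2 in ['b', 'c', 'd', 'e'] -> ['d', 'b', 'c', 'e']
'c': index 2 in ['d', 'b', 'c', 'e'] -> ['c', 'd', 'b', 'e']
'c': index 0 in ['c', 'd', 'b', 'e'] -> ['c', 'd', 'b', 'e']
'e': index 3 in ['c', 'd', 'b', 'e'] -> ['e', 'c', 'd', 'b']
'b': index 3 in ['e', 'c', 'd', 'b'] -> ['b', 'e', 'c', 'd']
'b': index 0 in ['b', 'e', 'c', 'd'] -> ['b', 'e', 'c', 'd']
'b': index 0 in ['b', 'e', 'c', 'd'] -> ['b', 'e', 'c', 'd']
'd': index 3 in ['b', 'e', 'c', 'd'] -> ['d', 'b', 'e', 'c']
'b': index 1 in ['d', 'b', 'e', 'c'] -> ['b', 'd', 'e', 'c']


Output: [2, 2, 0, 3, 3, 0, 0, 3, 1]


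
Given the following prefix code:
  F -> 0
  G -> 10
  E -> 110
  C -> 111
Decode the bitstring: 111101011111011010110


Decoding step by step:
Bits 111 -> C
Bits 10 -> G
Bits 10 -> G
Bits 111 -> C
Bits 110 -> E
Bits 110 -> E
Bits 10 -> G
Bits 110 -> E


Decoded message: CGGCEEGE


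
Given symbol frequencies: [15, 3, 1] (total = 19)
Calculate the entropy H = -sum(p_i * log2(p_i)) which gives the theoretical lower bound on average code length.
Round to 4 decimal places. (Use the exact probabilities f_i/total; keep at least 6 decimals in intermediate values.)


Per-symbol terms -p_i * log2(p_i) with p_i = f_i/19:
  p = 15/19 = 0.789474: log2(p) = -0.341037, -p*log2(p) = 0.269240
  p = 3/19 = 0.157895: log2(p) = -2.662965, -p*log2(p) = 0.420468
  p = 1/19 = 0.052632: log2(p) = -4.247928, -p*log2(p) = 0.223575
H = 0.269240 + 0.420468 + 0.223575 = 0.913283

H = 0.9133 bits/symbol


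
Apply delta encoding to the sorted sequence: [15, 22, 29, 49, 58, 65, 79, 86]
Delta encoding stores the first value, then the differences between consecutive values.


First value: 15
Deltas:
  22 - 15 = 7
  29 - 22 = 7
  49 - 29 = 20
  58 - 49 = 9
  65 - 58 = 7
  79 - 65 = 14
  86 - 79 = 7


Delta encoded: [15, 7, 7, 20, 9, 7, 14, 7]


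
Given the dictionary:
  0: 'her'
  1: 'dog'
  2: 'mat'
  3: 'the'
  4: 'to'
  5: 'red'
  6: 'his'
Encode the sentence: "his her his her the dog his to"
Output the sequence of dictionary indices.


Look up each word in the dictionary:
  'his' -> 6
  'her' -> 0
  'his' -> 6
  'her' -> 0
  'the' -> 3
  'dog' -> 1
  'his' -> 6
  'to' -> 4

Encoded: [6, 0, 6, 0, 3, 1, 6, 4]


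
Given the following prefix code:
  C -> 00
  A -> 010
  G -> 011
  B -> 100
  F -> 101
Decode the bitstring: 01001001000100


Decoding step by step:
Bits 010 -> A
Bits 010 -> A
Bits 010 -> A
Bits 00 -> C
Bits 100 -> B


Decoded message: AAACB


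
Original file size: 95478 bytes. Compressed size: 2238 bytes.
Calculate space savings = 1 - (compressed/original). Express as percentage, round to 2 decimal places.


ratio = compressed/original = 2238/95478 = 0.02344
savings = 1 - ratio = 1 - 0.02344 = 0.97656
as a percentage: 0.97656 * 100 = 97.66%

Space savings = 1 - 2238/95478 = 97.66%


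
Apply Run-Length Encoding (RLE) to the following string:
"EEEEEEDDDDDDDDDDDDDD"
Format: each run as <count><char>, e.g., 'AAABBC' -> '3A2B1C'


Scanning runs left to right:
  i=0: run of 'E' x 6 -> '6E'
  i=6: run of 'D' x 14 -> '14D'

RLE = 6E14D


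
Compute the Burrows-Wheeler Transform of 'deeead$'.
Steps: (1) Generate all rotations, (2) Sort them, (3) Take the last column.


Rotations (sorted):
  0: $deeead -> last char: d
  1: ad$deee -> last char: e
  2: d$deeea -> last char: a
  3: deeead$ -> last char: $
  4: ead$dee -> last char: e
  5: eead$de -> last char: e
  6: eeead$d -> last char: d


BWT = dea$eed


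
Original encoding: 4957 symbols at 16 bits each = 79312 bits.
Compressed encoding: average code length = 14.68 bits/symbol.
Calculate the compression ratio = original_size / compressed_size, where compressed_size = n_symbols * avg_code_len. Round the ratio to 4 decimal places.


original_size = n_symbols * orig_bits = 4957 * 16 = 79312 bits
compressed_size = n_symbols * avg_code_len = 4957 * 14.68 = 72768.76 bits
ratio = original_size / compressed_size = 79312 / 72768.76 = 1.0899

Compression ratio = 1.0899


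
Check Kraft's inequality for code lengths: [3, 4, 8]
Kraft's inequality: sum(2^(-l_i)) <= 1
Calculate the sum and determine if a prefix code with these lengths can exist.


Sum = 2^(-3) + 2^(-4) + 2^(-8)
    = 0.125 + 0.0625 + 0.00390625
    = 49/256 = 0.19140625
Since 0.19140625 <= 1, Kraft's inequality IS satisfied.
A prefix code with these lengths CAN exist.

Kraft sum = 0.19140625. Satisfied.


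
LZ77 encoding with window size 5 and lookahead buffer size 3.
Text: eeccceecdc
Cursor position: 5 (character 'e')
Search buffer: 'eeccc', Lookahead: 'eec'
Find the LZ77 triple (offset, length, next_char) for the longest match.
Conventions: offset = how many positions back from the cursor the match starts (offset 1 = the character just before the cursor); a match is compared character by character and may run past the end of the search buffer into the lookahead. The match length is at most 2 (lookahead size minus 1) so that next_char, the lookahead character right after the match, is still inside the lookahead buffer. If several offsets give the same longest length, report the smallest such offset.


Try each offset into the search buffer:
  offset=1 (pos 4, char 'c'): match length 0
  offset=2 (pos 3, char 'c'): match length 0
  offset=3 (pos 2, char 'c'): match length 0
  offset=4 (pos 1, char 'e'): match length 1
  offset=5 (pos 0, char 'e'): match length 2
Longest match has length 2 at offset 5.
next_char = character at position 5 + 2 = 7 -> 'c'

Best match: offset=5, length=2 (matching 'ee' starting at position 0)
LZ77 triple: (5, 2, 'c')


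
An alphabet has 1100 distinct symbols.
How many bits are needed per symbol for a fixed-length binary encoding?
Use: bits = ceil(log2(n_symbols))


log2(1100) = 10.1033
Bracket: 2^10 = 1024 < 1100 <= 2^11 = 2048
So ceil(log2(1100)) = 11

bits = ceil(log2(1100)) = ceil(10.1033) = 11 bits


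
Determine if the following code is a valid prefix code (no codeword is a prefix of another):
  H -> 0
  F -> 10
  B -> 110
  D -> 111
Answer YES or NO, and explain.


Checking each pair (does one codeword prefix another?):
  H='0' vs F='10': no prefix
  H='0' vs B='110': no prefix
  H='0' vs D='111': no prefix
  F='10' vs H='0': no prefix
  F='10' vs B='110': no prefix
  F='10' vs D='111': no prefix
  B='110' vs H='0': no prefix
  B='110' vs F='10': no prefix
  B='110' vs D='111': no prefix
  D='111' vs H='0': no prefix
  D='111' vs F='10': no prefix
  D='111' vs B='110': no prefix
No violation found over all pairs.

YES -- this is a valid prefix code. No codeword is a prefix of any other codeword.


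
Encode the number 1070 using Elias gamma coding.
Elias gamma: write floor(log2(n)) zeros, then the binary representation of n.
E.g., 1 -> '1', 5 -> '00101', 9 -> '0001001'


num_bits = floor(log2(1070)) + 1 = 11
leading_zeros = num_bits - 1 = 10
binary(1070) = 10000101110

Elias gamma(1070) = '0000000000' + '10000101110' = 000000000010000101110 (21 bits)


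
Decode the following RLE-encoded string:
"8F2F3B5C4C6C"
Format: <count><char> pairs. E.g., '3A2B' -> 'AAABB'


Expanding each <count><char> pair:
  8F -> 'FFFFFFFF'
  2F -> 'FF'
  3B -> 'BBB'
  5C -> 'CCCCC'
  4C -> 'CCCC'
  6C -> 'CCCCCC'

Decoded = FFFFFFFFFFBBBCCCCCCCCCCCCCCC


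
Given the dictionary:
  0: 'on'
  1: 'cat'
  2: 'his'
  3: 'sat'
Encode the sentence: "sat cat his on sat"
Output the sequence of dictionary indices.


Look up each word in the dictionary:
  'sat' -> 3
  'cat' -> 1
  'his' -> 2
  'on' -> 0
  'sat' -> 3

Encoded: [3, 1, 2, 0, 3]


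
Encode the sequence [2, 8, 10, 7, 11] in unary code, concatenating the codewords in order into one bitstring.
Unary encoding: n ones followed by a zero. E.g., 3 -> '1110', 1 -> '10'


Encode each number as n ones followed by a terminating 0:
  2 -> 110 (3 bits)
  8 -> 111111110 (9 bits)
  10 -> 11111111110 (11 bits)
  7 -> 11111110 (8 bits)
  11 -> 111111111110 (12 bits)
Total length = 3 + 9 + 11 + 8 + 12 = 43 bits.

Unary([2, 8, 10, 7, 11]) = 1101111111101111111111011111110111111111110 (43 bits)


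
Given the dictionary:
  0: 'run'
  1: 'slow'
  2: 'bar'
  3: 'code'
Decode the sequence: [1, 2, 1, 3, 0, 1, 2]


Look up each index in the dictionary:
  1 -> 'slow'
  2 -> 'bar'
  1 -> 'slow'
  3 -> 'code'
  0 -> 'run'
  1 -> 'slow'
  2 -> 'bar'

Decoded: "slow bar slow code run slow bar"


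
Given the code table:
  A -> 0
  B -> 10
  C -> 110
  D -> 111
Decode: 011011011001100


Decoding:
0 -> A
110 -> C
110 -> C
110 -> C
0 -> A
110 -> C
0 -> A


Result: ACCCACA


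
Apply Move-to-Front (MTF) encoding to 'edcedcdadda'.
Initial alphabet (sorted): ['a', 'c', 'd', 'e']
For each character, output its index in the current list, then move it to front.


MTF encoding:
'e': index 3 in ['a', 'c', 'd', 'e'] -> ['e', 'a', 'c', 'd']
'd': index 3 in ['e', 'a', 'c', 'd'] -> ['d', 'e', 'a', 'c']
'c': index 3 in ['d', 'e', 'a', 'c'] -> ['c', 'd', 'e', 'a']
'e': index 2 in ['c', 'd', 'e', 'a'] -> ['e', 'c', 'd', 'a']
'd': index 2 in ['e', 'c', 'd', 'a'] -> ['d', 'e', 'c', 'a']
'c': index 2 in ['d', 'e', 'c', 'a'] -> ['c', 'd', 'e', 'a']
'd': index 1 in ['c', 'd', 'e', 'a'] -> ['d', 'c', 'e', 'a']
'a': index 3 in ['d', 'c', 'e', 'a'] -> ['a', 'd', 'c', 'e']
'd': index 1 in ['a', 'd', 'c', 'e'] -> ['d', 'a', 'c', 'e']
'd': index 0 in ['d', 'a', 'c', 'e'] -> ['d', 'a', 'c', 'e']
'a': index 1 in ['d', 'a', 'c', 'e'] -> ['a', 'd', 'c', 'e']


Output: [3, 3, 3, 2, 2, 2, 1, 3, 1, 0, 1]


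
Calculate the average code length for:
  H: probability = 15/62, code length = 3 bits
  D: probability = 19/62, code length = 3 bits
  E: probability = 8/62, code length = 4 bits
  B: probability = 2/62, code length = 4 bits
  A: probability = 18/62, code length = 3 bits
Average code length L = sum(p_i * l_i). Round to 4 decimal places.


Weighted contributions p_i * l_i:
  H: (15/62) * 3 = 45/62
  D: (19/62) * 3 = 57/62
  E: (8/62) * 4 = 32/62
  B: (2/62) * 4 = 8/62
  A: (18/62) * 3 = 54/62
Sum = (45 + 57 + 32 + 8 + 54)/62 = 196/62

L = 196/62 = 3.1613 bits/symbol


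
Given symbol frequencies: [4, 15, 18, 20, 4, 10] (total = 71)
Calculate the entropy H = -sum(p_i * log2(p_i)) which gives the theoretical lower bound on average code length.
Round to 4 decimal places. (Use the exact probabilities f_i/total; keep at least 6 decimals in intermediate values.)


Per-symbol terms -p_i * log2(p_i) with p_i = f_i/71:
  p = 4/71 = 0.056338: log2(p) = -4.149747, -p*log2(p) = 0.233789
  p = 15/71 = 0.211268: log2(p) = -2.242857, -p*log2(p) = 0.473843
  p = 18/71 = 0.253521: log2(p) = -1.979822, -p*log2(p) = 0.501927
  p = 20/71 = 0.281690: log2(p) = -1.827819, -p*log2(p) = 0.514879
  p = 4/71 = 0.056338: log2(p) = -4.149747, -p*log2(p) = 0.233789
  p = 10/71 = 0.140845: log2(p) = -2.827819, -p*log2(p) = 0.398284
H = 0.233789 + 0.473843 + 0.501927 + 0.514879 + 0.233789 + 0.398284 = 2.356511

H = 2.3565 bits/symbol


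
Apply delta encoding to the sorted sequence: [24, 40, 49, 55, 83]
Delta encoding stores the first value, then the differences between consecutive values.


First value: 24
Deltas:
  40 - 24 = 16
  49 - 40 = 9
  55 - 49 = 6
  83 - 55 = 28


Delta encoded: [24, 16, 9, 6, 28]


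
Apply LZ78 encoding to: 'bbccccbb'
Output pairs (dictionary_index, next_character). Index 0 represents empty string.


LZ78 encoding steps:
Dictionary: {0: ''}
Step 1: w='' (idx 0), next='b' -> output (0, 'b'), add 'b' as idx 1
Step 2: w='b' (idx 1), next='c' -> output (1, 'c'), add 'bc' as idx 2
Step 3: w='' (idx 0), next='c' -> output (0, 'c'), add 'c' as idx 3
Step 4: w='c' (idx 3), next='c' -> output (3, 'c'), add 'cc' as idx 4
Step 5: w='b' (idx 1), next='b' -> output (1, 'b'), add 'bb' as idx 5


Encoded: [(0, 'b'), (1, 'c'), (0, 'c'), (3, 'c'), (1, 'b')]


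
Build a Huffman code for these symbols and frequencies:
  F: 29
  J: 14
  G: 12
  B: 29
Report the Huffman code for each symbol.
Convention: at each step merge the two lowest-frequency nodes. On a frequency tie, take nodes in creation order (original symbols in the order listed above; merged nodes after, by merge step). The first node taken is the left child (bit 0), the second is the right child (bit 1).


Huffman tree construction:
Step 1: Merge G(12) + J(14) = 26
Step 2: Merge (G+J)(26) + F(29) = 55
Step 3: Merge B(29) + ((G+J)+F)(55) = 84
Read each symbol's code off the tree from the root (left child = 0, right child = 1).

Codes:
  F: 11 (length 2)
  J: 101 (length 3)
  G: 100 (length 3)
  B: 0 (length 1)
Average code length: 165/84 = 1.9643 bits/symbol


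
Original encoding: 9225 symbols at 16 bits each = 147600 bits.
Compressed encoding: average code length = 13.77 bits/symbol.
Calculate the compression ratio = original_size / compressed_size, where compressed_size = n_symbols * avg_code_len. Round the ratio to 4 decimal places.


original_size = n_symbols * orig_bits = 9225 * 16 = 147600 bits
compressed_size = n_symbols * avg_code_len = 9225 * 13.77 = 127028.25 bits
ratio = original_size / compressed_size = 147600 / 127028.25 = 1.1619

Compression ratio = 1.1619


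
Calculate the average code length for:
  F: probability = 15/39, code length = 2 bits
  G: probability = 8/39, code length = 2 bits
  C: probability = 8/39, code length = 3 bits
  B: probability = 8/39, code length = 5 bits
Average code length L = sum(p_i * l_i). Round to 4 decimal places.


Weighted contributions p_i * l_i:
  F: (15/39) * 2 = 30/39
  G: (8/39) * 2 = 16/39
  C: (8/39) * 3 = 24/39
  B: (8/39) * 5 = 40/39
Sum = (30 + 16 + 24 + 40)/39 = 110/39

L = 110/39 = 2.8205 bits/symbol


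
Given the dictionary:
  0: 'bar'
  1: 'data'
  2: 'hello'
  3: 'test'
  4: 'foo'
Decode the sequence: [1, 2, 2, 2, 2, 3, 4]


Look up each index in the dictionary:
  1 -> 'data'
  2 -> 'hello'
  2 -> 'hello'
  2 -> 'hello'
  2 -> 'hello'
  3 -> 'test'
  4 -> 'foo'

Decoded: "data hello hello hello hello test foo"


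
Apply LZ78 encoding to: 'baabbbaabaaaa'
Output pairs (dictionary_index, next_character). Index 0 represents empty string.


LZ78 encoding steps:
Dictionary: {0: ''}
Step 1: w='' (idx 0), next='b' -> output (0, 'b'), add 'b' as idx 1
Step 2: w='' (idx 0), next='a' -> output (0, 'a'), add 'a' as idx 2
Step 3: w='a' (idx 2), next='b' -> output (2, 'b'), add 'ab' as idx 3
Step 4: w='b' (idx 1), next='b' -> output (1, 'b'), add 'bb' as idx 4
Step 5: w='a' (idx 2), next='a' -> output (2, 'a'), add 'aa' as idx 5
Step 6: w='b' (idx 1), next='a' -> output (1, 'a'), add 'ba' as idx 6
Step 7: w='aa' (idx 5), next='a' -> output (5, 'a'), add 'aaa' as idx 7


Encoded: [(0, 'b'), (0, 'a'), (2, 'b'), (1, 'b'), (2, 'a'), (1, 'a'), (5, 'a')]


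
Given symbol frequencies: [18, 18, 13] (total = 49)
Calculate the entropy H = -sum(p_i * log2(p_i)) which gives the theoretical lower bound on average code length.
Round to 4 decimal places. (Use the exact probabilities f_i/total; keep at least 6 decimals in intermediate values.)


Per-symbol terms -p_i * log2(p_i) with p_i = f_i/49:
  p = 18/49 = 0.367347: log2(p) = -1.444785, -p*log2(p) = 0.530737
  p = 18/49 = 0.367347: log2(p) = -1.444785, -p*log2(p) = 0.530737
  p = 13/49 = 0.265306: log2(p) = -1.914270, -p*log2(p) = 0.507868
H = 0.530737 + 0.530737 + 0.507868 = 1.569342

H = 1.5693 bits/symbol


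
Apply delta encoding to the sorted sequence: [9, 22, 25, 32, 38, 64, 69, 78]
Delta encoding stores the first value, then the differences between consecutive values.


First value: 9
Deltas:
  22 - 9 = 13
  25 - 22 = 3
  32 - 25 = 7
  38 - 32 = 6
  64 - 38 = 26
  69 - 64 = 5
  78 - 69 = 9


Delta encoded: [9, 13, 3, 7, 6, 26, 5, 9]


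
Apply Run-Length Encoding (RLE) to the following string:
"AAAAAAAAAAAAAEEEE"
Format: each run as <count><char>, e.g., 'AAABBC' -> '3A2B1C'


Scanning runs left to right:
  i=0: run of 'A' x 13 -> '13A'
  i=13: run of 'E' x 4 -> '4E'

RLE = 13A4E


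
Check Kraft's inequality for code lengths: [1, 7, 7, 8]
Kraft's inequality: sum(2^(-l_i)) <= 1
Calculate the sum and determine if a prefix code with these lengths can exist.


Sum = 2^(-1) + 2^(-7) + 2^(-7) + 2^(-8)
    = 0.5 + 0.0078125 + 0.0078125 + 0.00390625
    = 133/256 = 0.51953125
Since 0.51953125 <= 1, Kraft's inequality IS satisfied.
A prefix code with these lengths CAN exist.

Kraft sum = 0.51953125. Satisfied.


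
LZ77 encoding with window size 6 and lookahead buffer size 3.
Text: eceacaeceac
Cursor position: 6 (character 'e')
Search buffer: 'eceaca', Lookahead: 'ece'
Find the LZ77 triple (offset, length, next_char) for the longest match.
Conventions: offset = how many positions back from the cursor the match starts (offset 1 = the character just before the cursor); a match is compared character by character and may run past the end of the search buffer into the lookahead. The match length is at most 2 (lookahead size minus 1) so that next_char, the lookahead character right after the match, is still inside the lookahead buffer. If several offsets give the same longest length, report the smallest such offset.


Try each offset into the search buffer:
  offset=1 (pos 5, char 'a'): match length 0
  offset=2 (pos 4, char 'c'): match length 0
  offset=3 (pos 3, char 'a'): match length 0
  offset=4 (pos 2, char 'e'): match length 1
  offset=5 (pos 1, char 'c'): match length 0
  offset=6 (pos 0, char 'e'): match length 2
Longest match has length 2 at offset 6.
next_char = character at position 6 + 2 = 8 -> 'e'

Best match: offset=6, length=2 (matching 'ec' starting at position 0)
LZ77 triple: (6, 2, 'e')


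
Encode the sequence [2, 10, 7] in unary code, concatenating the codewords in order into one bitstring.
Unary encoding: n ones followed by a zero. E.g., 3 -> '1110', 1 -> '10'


Encode each number as n ones followed by a terminating 0:
  2 -> 110 (3 bits)
  10 -> 11111111110 (11 bits)
  7 -> 11111110 (8 bits)
Total length = 3 + 11 + 8 = 22 bits.

Unary([2, 10, 7]) = 1101111111111011111110 (22 bits)


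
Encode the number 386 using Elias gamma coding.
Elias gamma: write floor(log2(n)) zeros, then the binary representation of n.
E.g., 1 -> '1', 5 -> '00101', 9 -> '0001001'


num_bits = floor(log2(386)) + 1 = 9
leading_zeros = num_bits - 1 = 8
binary(386) = 110000010

Elias gamma(386) = '00000000' + '110000010' = 00000000110000010 (17 bits)


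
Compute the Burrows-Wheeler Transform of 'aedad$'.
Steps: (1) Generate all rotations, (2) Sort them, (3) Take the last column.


Rotations (sorted):
  0: $aedad -> last char: d
  1: ad$aed -> last char: d
  2: aedad$ -> last char: $
  3: d$aeda -> last char: a
  4: dad$ae -> last char: e
  5: edad$a -> last char: a


BWT = dd$aea


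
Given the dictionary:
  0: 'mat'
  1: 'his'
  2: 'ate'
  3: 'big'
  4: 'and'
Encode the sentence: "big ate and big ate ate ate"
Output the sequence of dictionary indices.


Look up each word in the dictionary:
  'big' -> 3
  'ate' -> 2
  'and' -> 4
  'big' -> 3
  'ate' -> 2
  'ate' -> 2
  'ate' -> 2

Encoded: [3, 2, 4, 3, 2, 2, 2]


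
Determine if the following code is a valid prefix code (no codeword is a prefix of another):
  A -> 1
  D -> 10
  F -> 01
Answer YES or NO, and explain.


Checking each pair (does one codeword prefix another?):
  A='1' vs D='10': prefix -- VIOLATION

NO -- this is NOT a valid prefix code. A (1) is a prefix of D (10).


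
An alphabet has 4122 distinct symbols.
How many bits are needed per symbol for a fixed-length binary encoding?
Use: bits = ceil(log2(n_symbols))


log2(4122) = 12.0091
Bracket: 2^12 = 4096 < 4122 <= 2^13 = 8192
So ceil(log2(4122)) = 13

bits = ceil(log2(4122)) = ceil(12.0091) = 13 bits


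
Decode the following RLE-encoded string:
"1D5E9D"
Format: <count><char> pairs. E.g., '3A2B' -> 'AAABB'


Expanding each <count><char> pair:
  1D -> 'D'
  5E -> 'EEEEE'
  9D -> 'DDDDDDDDD'

Decoded = DEEEEEDDDDDDDDD


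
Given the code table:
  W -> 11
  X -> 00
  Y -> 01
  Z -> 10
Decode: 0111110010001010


Decoding:
01 -> Y
11 -> W
11 -> W
00 -> X
10 -> Z
00 -> X
10 -> Z
10 -> Z


Result: YWWXZXZZ


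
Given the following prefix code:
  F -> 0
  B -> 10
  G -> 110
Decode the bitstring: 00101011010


Decoding step by step:
Bits 0 -> F
Bits 0 -> F
Bits 10 -> B
Bits 10 -> B
Bits 110 -> G
Bits 10 -> B


Decoded message: FFBBGB


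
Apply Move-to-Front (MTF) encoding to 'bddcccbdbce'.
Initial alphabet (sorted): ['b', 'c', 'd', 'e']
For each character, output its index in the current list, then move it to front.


MTF encoding:
'b': index 0 in ['b', 'c', 'd', 'e'] -> ['b', 'c', 'd', 'e']
'd': index 2 in ['b', 'c', 'd', 'e'] -> ['d', 'b', 'c', 'e']
'd': index 0 in ['d', 'b', 'c', 'e'] -> ['d', 'b', 'c', 'e']
'c': index 2 in ['d', 'b', 'c', 'e'] -> ['c', 'd', 'b', 'e']
'c': index 0 in ['c', 'd', 'b', 'e'] -> ['c', 'd', 'b', 'e']
'c': index 0 in ['c', 'd', 'b', 'e'] -> ['c', 'd', 'b', 'e']
'b': index 2 in ['c', 'd', 'b', 'e'] -> ['b', 'c', 'd', 'e']
'd': index 2 in ['b', 'c', 'd', 'e'] -> ['d', 'b', 'c', 'e']
'b': index 1 in ['d', 'b', 'c', 'e'] -> ['b', 'd', 'c', 'e']
'c': index 2 in ['b', 'd', 'c', 'e'] -> ['c', 'b', 'd', 'e']
'e': index 3 in ['c', 'b', 'd', 'e'] -> ['e', 'c', 'b', 'd']


Output: [0, 2, 0, 2, 0, 0, 2, 2, 1, 2, 3]


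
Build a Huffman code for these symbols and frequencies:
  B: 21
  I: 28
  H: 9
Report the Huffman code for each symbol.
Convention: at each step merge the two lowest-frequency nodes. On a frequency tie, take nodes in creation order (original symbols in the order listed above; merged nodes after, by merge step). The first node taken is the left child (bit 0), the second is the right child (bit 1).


Huffman tree construction:
Step 1: Merge H(9) + B(21) = 30
Step 2: Merge I(28) + (H+B)(30) = 58
Read each symbol's code off the tree from the root (left child = 0, right child = 1).

Codes:
  B: 11 (length 2)
  I: 0 (length 1)
  H: 10 (length 2)
Average code length: 88/58 = 1.5172 bits/symbol


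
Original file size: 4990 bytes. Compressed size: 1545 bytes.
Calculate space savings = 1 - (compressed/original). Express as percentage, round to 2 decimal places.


ratio = compressed/original = 1545/4990 = 0.309619
savings = 1 - ratio = 1 - 0.309619 = 0.690381
as a percentage: 0.690381 * 100 = 69.04%

Space savings = 1 - 1545/4990 = 69.04%


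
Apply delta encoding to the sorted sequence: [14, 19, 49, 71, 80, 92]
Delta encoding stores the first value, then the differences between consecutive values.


First value: 14
Deltas:
  19 - 14 = 5
  49 - 19 = 30
  71 - 49 = 22
  80 - 71 = 9
  92 - 80 = 12


Delta encoded: [14, 5, 30, 22, 9, 12]


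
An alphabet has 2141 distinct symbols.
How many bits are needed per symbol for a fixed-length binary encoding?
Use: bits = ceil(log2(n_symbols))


log2(2141) = 11.0641
Bracket: 2^11 = 2048 < 2141 <= 2^12 = 4096
So ceil(log2(2141)) = 12

bits = ceil(log2(2141)) = ceil(11.0641) = 12 bits


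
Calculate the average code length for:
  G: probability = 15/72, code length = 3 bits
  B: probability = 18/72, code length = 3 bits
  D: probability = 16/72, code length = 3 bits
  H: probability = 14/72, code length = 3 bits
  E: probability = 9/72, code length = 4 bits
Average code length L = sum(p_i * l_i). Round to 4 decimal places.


Weighted contributions p_i * l_i:
  G: (15/72) * 3 = 45/72
  B: (18/72) * 3 = 54/72
  D: (16/72) * 3 = 48/72
  H: (14/72) * 3 = 42/72
  E: (9/72) * 4 = 36/72
Sum = (45 + 54 + 48 + 42 + 36)/72 = 225/72

L = 225/72 = 3.1250 bits/symbol


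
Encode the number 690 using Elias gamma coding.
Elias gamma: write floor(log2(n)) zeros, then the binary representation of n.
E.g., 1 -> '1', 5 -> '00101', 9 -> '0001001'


num_bits = floor(log2(690)) + 1 = 10
leading_zeros = num_bits - 1 = 9
binary(690) = 1010110010

Elias gamma(690) = '000000000' + '1010110010' = 0000000001010110010 (19 bits)


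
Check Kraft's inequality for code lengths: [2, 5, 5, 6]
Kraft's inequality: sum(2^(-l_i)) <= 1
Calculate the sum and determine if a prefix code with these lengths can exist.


Sum = 2^(-2) + 2^(-5) + 2^(-5) + 2^(-6)
    = 0.25 + 0.03125 + 0.03125 + 0.015625
    = 21/64 = 0.328125
Since 0.328125 <= 1, Kraft's inequality IS satisfied.
A prefix code with these lengths CAN exist.

Kraft sum = 0.328125. Satisfied.


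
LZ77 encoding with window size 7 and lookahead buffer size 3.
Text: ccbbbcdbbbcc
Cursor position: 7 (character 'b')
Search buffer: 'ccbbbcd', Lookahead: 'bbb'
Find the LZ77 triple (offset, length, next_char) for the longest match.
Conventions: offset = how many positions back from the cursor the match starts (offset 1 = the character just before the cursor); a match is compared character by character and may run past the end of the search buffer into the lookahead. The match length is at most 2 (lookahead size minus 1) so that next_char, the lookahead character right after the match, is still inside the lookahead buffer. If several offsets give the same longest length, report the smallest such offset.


Try each offset into the search buffer:
  offset=1 (pos 6, char 'd'): match length 0
  offset=2 (pos 5, char 'c'): match length 0
  offset=3 (pos 4, char 'b'): match length 1
  offset=4 (pos 3, char 'b'): match length 2
  offset=5 (pos 2, char 'b'): match length 2
  offset=6 (pos 1, char 'c'): match length 0
  offset=7 (pos 0, char 'c'): match length 0
Longest match has length 2, found at offsets 4, 5; take the smallest, offset 4.
next_char = character at position 7 + 2 = 9 -> 'b'

Best match: offset=4, length=2 (matching 'bb' starting at position 3)
LZ77 triple: (4, 2, 'b')


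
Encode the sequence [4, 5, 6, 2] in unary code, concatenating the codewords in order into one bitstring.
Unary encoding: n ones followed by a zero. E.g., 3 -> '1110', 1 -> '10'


Encode each number as n ones followed by a terminating 0:
  4 -> 11110 (5 bits)
  5 -> 111110 (6 bits)
  6 -> 1111110 (7 bits)
  2 -> 110 (3 bits)
Total length = 5 + 6 + 7 + 3 = 21 bits.

Unary([4, 5, 6, 2]) = 111101111101111110110 (21 bits)


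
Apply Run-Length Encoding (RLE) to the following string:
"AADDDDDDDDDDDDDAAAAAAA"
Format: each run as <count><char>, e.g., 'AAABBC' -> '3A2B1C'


Scanning runs left to right:
  i=0: run of 'A' x 2 -> '2A'
  i=2: run of 'D' x 13 -> '13D'
  i=15: run of 'A' x 7 -> '7A'

RLE = 2A13D7A


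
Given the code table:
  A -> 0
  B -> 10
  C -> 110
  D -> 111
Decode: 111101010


Decoding:
111 -> D
10 -> B
10 -> B
10 -> B


Result: DBBB


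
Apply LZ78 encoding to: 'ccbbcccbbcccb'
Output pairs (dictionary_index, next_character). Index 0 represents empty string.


LZ78 encoding steps:
Dictionary: {0: ''}
Step 1: w='' (idx 0), next='c' -> output (0, 'c'), add 'c' as idx 1
Step 2: w='c' (idx 1), next='b' -> output (1, 'b'), add 'cb' as idx 2
Step 3: w='' (idx 0), next='b' -> output (0, 'b'), add 'b' as idx 3
Step 4: w='c' (idx 1), next='c' -> output (1, 'c'), add 'cc' as idx 4
Step 5: w='cb' (idx 2), next='b' -> output (2, 'b'), add 'cbb' as idx 5
Step 6: w='cc' (idx 4), next='c' -> output (4, 'c'), add 'ccc' as idx 6
Step 7: w='b' (idx 3), end of input -> output (3, '')


Encoded: [(0, 'c'), (1, 'b'), (0, 'b'), (1, 'c'), (2, 'b'), (4, 'c'), (3, '')]


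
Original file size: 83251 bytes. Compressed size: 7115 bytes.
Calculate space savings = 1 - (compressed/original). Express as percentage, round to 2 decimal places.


ratio = compressed/original = 7115/83251 = 0.085464
savings = 1 - ratio = 1 - 0.085464 = 0.914536
as a percentage: 0.914536 * 100 = 91.45%

Space savings = 1 - 7115/83251 = 91.45%


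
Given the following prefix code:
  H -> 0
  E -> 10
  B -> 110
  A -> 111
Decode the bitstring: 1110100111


Decoding step by step:
Bits 111 -> A
Bits 0 -> H
Bits 10 -> E
Bits 0 -> H
Bits 111 -> A


Decoded message: AHEHA


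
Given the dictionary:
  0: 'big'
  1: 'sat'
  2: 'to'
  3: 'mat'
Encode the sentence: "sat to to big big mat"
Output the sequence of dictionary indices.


Look up each word in the dictionary:
  'sat' -> 1
  'to' -> 2
  'to' -> 2
  'big' -> 0
  'big' -> 0
  'mat' -> 3

Encoded: [1, 2, 2, 0, 0, 3]


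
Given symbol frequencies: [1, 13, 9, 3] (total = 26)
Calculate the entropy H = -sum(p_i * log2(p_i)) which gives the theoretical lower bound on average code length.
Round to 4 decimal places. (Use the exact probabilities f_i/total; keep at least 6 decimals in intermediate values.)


Per-symbol terms -p_i * log2(p_i) with p_i = f_i/26:
  p = 1/26 = 0.038462: log2(p) = -4.700440, -p*log2(p) = 0.180786
  p = 13/26 = 0.500000: log2(p) = -1.000000, -p*log2(p) = 0.500000
  p = 9/26 = 0.346154: log2(p) = -1.530515, -p*log2(p) = 0.529794
  p = 3/26 = 0.115385: log2(p) = -3.115477, -p*log2(p) = 0.359478
H = 0.180786 + 0.500000 + 0.529794 + 0.359478 = 1.570058

H = 1.5701 bits/symbol


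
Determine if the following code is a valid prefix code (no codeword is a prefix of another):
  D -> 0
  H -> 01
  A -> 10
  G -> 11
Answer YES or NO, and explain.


Checking each pair (does one codeword prefix another?):
  D='0' vs H='01': prefix -- VIOLATION

NO -- this is NOT a valid prefix code. D (0) is a prefix of H (01).


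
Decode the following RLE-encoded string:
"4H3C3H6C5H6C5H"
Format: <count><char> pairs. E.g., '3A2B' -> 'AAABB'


Expanding each <count><char> pair:
  4H -> 'HHHH'
  3C -> 'CCC'
  3H -> 'HHH'
  6C -> 'CCCCCC'
  5H -> 'HHHHH'
  6C -> 'CCCCCC'
  5H -> 'HHHHH'

Decoded = HHHHCCCHHHCCCCCCHHHHHCCCCCCHHHHH


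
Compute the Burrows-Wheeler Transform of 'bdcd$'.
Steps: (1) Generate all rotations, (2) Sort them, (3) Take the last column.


Rotations (sorted):
  0: $bdcd -> last char: d
  1: bdcd$ -> last char: $
  2: cd$bd -> last char: d
  3: d$bdc -> last char: c
  4: dcd$b -> last char: b


BWT = d$dcb


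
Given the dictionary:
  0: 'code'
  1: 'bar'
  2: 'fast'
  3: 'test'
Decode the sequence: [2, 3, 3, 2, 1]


Look up each index in the dictionary:
  2 -> 'fast'
  3 -> 'test'
  3 -> 'test'
  2 -> 'fast'
  1 -> 'bar'

Decoded: "fast test test fast bar"


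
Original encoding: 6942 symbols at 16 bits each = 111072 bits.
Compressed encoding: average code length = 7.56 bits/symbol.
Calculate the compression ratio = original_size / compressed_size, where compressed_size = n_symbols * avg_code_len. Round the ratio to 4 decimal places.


original_size = n_symbols * orig_bits = 6942 * 16 = 111072 bits
compressed_size = n_symbols * avg_code_len = 6942 * 7.56 = 52481.52 bits
ratio = original_size / compressed_size = 111072 / 52481.52 = 2.1164

Compression ratio = 2.1164


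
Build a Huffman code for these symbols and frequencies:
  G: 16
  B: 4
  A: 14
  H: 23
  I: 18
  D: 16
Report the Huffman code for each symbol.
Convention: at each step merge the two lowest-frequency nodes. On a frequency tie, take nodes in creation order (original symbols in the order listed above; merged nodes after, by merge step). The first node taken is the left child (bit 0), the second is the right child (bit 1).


Huffman tree construction:
Step 1: Merge B(4) + A(14) = 18
Step 2: Merge G(16) + D(16) = 32
Step 3: Merge I(18) + (B+A)(18) = 36
Step 4: Merge H(23) + (G+D)(32) = 55
Step 5: Merge (I+(B+A))(36) + (H+(G+D))(55) = 91
Read each symbol's code off the tree from the root (left child = 0, right child = 1).

Codes:
  G: 110 (length 3)
  B: 010 (length 3)
  A: 011 (length 3)
  H: 10 (length 2)
  I: 00 (length 2)
  D: 111 (length 3)
Average code length: 232/91 = 2.5495 bits/symbol


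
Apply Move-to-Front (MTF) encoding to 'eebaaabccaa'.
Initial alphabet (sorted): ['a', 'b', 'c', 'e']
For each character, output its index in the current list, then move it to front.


MTF encoding:
'e': index 3 in ['a', 'b', 'c', 'e'] -> ['e', 'a', 'b', 'c']
'e': index 0 in ['e', 'a', 'b', 'c'] -> ['e', 'a', 'b', 'c']
'b': index 2 in ['e', 'a', 'b', 'c'] -> ['b', 'e', 'a', 'c']
'a': index 2 in ['b', 'e', 'a', 'c'] -> ['a', 'b', 'e', 'c']
'a': index 0 in ['a', 'b', 'e', 'c'] -> ['a', 'b', 'e', 'c']
'a': index 0 in ['a', 'b', 'e', 'c'] -> ['a', 'b', 'e', 'c']
'b': index 1 in ['a', 'b', 'e', 'c'] -> ['b', 'a', 'e', 'c']
'c': index 3 in ['b', 'a', 'e', 'c'] -> ['c', 'b', 'a', 'e']
'c': index 0 in ['c', 'b', 'a', 'e'] -> ['c', 'b', 'a', 'e']
'a': index 2 in ['c', 'b', 'a', 'e'] -> ['a', 'c', 'b', 'e']
'a': index 0 in ['a', 'c', 'b', 'e'] -> ['a', 'c', 'b', 'e']


Output: [3, 0, 2, 2, 0, 0, 1, 3, 0, 2, 0]


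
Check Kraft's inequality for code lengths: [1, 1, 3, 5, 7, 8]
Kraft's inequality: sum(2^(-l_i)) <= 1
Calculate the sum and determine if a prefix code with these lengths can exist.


Sum = 2^(-1) + 2^(-1) + 2^(-3) + 2^(-5) + 2^(-7) + 2^(-8)
    = 0.5 + 0.5 + 0.125 + 0.03125 + 0.0078125 + 0.00390625
    = 299/256 = 1.16796875
Since 1.16796875 > 1, Kraft's inequality is NOT satisfied.
A prefix code with these lengths CANNOT exist.

Kraft sum = 1.16796875. Not satisfied.


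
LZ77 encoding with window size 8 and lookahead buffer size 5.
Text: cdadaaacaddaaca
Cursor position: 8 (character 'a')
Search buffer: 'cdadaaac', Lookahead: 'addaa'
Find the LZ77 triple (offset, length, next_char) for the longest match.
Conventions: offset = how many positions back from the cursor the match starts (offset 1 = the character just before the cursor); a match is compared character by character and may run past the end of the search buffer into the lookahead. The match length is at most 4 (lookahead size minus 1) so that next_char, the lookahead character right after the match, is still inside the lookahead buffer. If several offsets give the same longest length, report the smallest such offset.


Try each offset into the search buffer:
  offset=1 (pos 7, char 'c'): match length 0
  offset=2 (pos 6, char 'a'): match length 1
  offset=3 (pos 5, char 'a'): match length 1
  offset=4 (pos 4, char 'a'): match length 1
  offset=5 (pos 3, char 'd'): match length 0
  offset=6 (pos 2, char 'a'): match length 2
  offset=7 (pos 1, char 'd'): match length 0
  offset=8 (pos 0, char 'c'): match length 0
Longest match has length 2 at offset 6.
next_char = character at position 8 + 2 = 10 -> 'd'

Best match: offset=6, length=2 (matching 'ad' starting at position 2)
LZ77 triple: (6, 2, 'd')
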